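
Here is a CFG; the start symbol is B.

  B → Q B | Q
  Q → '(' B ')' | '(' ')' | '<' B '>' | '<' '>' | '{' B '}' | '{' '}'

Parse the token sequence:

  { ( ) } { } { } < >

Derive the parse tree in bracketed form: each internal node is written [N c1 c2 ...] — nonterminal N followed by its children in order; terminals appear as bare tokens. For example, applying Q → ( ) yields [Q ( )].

[B [Q { [B [Q ( )]] }] [B [Q { }] [B [Q { }] [B [Q < >]]]]]

B
Q B
{ B } B
{ Q } B
{ ( ) } B
{ ( ) } Q B
{ ( ) } { } B
{ ( ) } { } Q B
{ ( ) } { } { } B
{ ( ) } { } { } Q
{ ( ) } { } { } < >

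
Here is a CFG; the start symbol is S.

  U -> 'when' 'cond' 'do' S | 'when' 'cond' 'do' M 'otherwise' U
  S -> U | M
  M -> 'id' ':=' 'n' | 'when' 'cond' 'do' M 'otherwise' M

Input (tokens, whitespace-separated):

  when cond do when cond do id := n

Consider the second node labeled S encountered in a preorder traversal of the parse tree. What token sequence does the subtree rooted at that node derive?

when cond do id := n

[S [U when cond do [S [U when cond do [S [M id := n]]]]]]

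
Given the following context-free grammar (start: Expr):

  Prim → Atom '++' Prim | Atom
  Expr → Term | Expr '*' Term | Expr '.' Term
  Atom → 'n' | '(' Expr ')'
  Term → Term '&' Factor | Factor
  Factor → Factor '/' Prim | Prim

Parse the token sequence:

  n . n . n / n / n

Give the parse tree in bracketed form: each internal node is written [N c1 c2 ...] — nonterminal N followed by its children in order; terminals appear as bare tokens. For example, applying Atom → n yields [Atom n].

[Expr [Expr [Expr [Term [Factor [Prim [Atom n]]]]] . [Term [Factor [Prim [Atom n]]]]] . [Term [Factor [Factor [Factor [Prim [Atom n]]] / [Prim [Atom n]]] / [Prim [Atom n]]]]]

Expr
Expr . Term
Expr . Term . Term
Term . Term . Term
Factor . Term . Term
Prim . Term . Term
Atom . Term . Term
n . Term . Term
n . Factor . Term
n . Prim . Term
n . Atom . Term
n . n . Term
n . n . Factor
n . n . Factor / Prim
n . n . Factor / Prim / Prim
n . n . Prim / Prim / Prim
n . n . Atom / Prim / Prim
n . n . n / Prim / Prim
n . n . n / Atom / Prim
n . n . n / n / Prim
n . n . n / n / Atom
n . n . n / n / n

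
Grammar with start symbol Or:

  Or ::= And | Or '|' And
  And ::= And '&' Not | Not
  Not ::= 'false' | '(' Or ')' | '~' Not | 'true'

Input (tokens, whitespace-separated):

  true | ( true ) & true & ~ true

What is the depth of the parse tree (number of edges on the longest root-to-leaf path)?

[Or [Or [And [Not true]]] | [And [And [And [Not ( [Or [And [Not true]]] )]] & [Not true]] & [Not ~ [Not true]]]]

8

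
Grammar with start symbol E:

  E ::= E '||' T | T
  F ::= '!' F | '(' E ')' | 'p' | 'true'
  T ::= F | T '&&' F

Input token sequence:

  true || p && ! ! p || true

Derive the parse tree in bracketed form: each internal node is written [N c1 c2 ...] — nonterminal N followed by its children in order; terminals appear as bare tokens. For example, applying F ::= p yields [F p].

[E [E [E [T [F true]]] || [T [T [F p]] && [F ! [F ! [F p]]]]] || [T [F true]]]

E
E || T
E || T || T
T || T || T
F || T || T
true || T || T
true || T && F || T
true || F && F || T
true || p && F || T
true || p && ! F || T
true || p && ! ! F || T
true || p && ! ! p || T
true || p && ! ! p || F
true || p && ! ! p || true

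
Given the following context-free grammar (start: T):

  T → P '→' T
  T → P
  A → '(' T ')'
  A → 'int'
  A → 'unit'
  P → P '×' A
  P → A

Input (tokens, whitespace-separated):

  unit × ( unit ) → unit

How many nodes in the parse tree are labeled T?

3

[T [P [P [A unit]] × [A ( [T [P [A unit]]] )]] → [T [P [A unit]]]]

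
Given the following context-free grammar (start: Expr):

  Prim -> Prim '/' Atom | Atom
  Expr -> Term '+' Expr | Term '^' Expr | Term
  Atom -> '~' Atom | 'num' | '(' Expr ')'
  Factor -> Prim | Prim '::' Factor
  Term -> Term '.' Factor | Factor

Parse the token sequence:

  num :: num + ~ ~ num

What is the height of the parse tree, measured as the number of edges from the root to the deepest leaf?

[Expr [Term [Factor [Prim [Atom num]] :: [Factor [Prim [Atom num]]]]] + [Expr [Term [Factor [Prim [Atom ~ [Atom ~ [Atom num]]]]]]]]

8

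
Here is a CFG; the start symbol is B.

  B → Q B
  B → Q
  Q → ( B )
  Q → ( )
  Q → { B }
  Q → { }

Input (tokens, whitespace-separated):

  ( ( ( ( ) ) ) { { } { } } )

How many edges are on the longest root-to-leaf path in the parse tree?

[B [Q ( [B [Q ( [B [Q ( [B [Q ( )]] )]] )] [B [Q { [B [Q { }] [B [Q { }]]] }]]] )]]

8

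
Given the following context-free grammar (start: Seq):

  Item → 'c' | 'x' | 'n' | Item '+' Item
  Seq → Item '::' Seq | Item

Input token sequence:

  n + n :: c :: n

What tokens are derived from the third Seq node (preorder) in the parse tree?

n

[Seq [Item [Item n] + [Item n]] :: [Seq [Item c] :: [Seq [Item n]]]]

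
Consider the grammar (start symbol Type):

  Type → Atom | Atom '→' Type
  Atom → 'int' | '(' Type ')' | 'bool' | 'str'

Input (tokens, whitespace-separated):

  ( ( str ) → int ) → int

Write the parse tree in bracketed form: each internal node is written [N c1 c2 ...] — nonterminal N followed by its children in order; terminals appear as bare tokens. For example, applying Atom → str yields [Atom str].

Type
Atom → Type
( Type ) → Type
( Atom → Type ) → Type
( ( Type ) → Type ) → Type
( ( Atom ) → Type ) → Type
( ( str ) → Type ) → Type
( ( str ) → Atom ) → Type
( ( str ) → int ) → Type
( ( str ) → int ) → Atom
( ( str ) → int ) → int

[Type [Atom ( [Type [Atom ( [Type [Atom str]] )] → [Type [Atom int]]] )] → [Type [Atom int]]]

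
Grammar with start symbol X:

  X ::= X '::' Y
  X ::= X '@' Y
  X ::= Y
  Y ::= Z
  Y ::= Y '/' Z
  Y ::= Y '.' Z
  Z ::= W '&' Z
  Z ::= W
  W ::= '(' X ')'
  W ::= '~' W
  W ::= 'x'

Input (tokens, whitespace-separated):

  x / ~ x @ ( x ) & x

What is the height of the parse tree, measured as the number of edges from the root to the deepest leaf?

[X [X [Y [Y [Z [W x]]] / [Z [W ~ [W x]]]]] @ [Y [Z [W ( [X [Y [Z [W x]]]] )] & [Z [W x]]]]]

8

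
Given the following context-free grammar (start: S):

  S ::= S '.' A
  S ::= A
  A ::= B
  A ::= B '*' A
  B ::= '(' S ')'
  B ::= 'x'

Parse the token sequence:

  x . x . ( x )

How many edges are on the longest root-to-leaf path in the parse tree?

6

[S [S [S [A [B x]]] . [A [B x]]] . [A [B ( [S [A [B x]]] )]]]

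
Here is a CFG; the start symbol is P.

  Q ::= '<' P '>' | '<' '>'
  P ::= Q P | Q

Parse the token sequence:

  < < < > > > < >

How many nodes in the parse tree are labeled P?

[P [Q < [P [Q < [P [Q < >]] >]] >] [P [Q < >]]]

4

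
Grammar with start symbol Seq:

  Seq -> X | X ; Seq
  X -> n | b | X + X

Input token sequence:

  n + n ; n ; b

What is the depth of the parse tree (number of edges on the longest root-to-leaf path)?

[Seq [X [X n] + [X n]] ; [Seq [X n] ; [Seq [X b]]]]

4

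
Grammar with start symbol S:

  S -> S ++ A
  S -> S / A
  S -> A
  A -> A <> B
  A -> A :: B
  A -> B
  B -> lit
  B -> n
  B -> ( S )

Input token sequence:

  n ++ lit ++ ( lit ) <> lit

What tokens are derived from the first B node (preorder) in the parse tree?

n

[S [S [S [A [B n]]] ++ [A [B lit]]] ++ [A [A [B ( [S [A [B lit]]] )]] <> [B lit]]]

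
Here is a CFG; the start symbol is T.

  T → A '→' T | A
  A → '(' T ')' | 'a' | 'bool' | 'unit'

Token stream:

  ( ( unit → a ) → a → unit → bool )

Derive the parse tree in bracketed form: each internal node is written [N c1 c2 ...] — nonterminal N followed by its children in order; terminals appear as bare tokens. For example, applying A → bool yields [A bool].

[T [A ( [T [A ( [T [A unit] → [T [A a]]] )] → [T [A a] → [T [A unit] → [T [A bool]]]]] )]]

T
A
( T )
( A → T )
( ( T ) → T )
( ( A → T ) → T )
( ( unit → T ) → T )
( ( unit → A ) → T )
( ( unit → a ) → T )
( ( unit → a ) → A → T )
( ( unit → a ) → a → T )
( ( unit → a ) → a → A → T )
( ( unit → a ) → a → unit → T )
( ( unit → a ) → a → unit → A )
( ( unit → a ) → a → unit → bool )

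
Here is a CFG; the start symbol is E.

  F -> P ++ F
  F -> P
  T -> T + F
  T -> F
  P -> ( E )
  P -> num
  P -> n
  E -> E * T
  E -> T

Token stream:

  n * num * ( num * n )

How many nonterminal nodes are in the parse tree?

[E [E [E [T [F [P n]]]] * [T [F [P num]]]] * [T [F [P ( [E [E [T [F [P num]]]] * [T [F [P n]]]] )]]]]

20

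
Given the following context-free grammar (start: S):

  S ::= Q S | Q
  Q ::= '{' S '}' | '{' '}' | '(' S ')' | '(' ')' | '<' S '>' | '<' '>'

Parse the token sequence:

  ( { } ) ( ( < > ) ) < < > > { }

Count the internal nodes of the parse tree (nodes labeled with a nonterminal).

16

[S [Q ( [S [Q { }]] )] [S [Q ( [S [Q ( [S [Q < >]] )]] )] [S [Q < [S [Q < >]] >] [S [Q { }]]]]]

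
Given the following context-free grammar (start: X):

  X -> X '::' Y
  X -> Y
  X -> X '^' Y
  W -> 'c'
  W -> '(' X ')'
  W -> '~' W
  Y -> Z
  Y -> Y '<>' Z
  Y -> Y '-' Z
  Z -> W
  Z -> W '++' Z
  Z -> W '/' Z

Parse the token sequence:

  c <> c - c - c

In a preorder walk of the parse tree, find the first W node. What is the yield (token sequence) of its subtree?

[X [Y [Y [Y [Y [Z [W c]]] <> [Z [W c]]] - [Z [W c]]] - [Z [W c]]]]

c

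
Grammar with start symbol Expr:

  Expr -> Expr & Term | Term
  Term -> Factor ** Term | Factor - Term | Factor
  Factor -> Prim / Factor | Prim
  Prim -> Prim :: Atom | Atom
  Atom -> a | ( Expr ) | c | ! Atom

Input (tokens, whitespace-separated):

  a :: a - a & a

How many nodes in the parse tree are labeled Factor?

[Expr [Expr [Term [Factor [Prim [Prim [Atom a]] :: [Atom a]]] - [Term [Factor [Prim [Atom a]]]]]] & [Term [Factor [Prim [Atom a]]]]]

3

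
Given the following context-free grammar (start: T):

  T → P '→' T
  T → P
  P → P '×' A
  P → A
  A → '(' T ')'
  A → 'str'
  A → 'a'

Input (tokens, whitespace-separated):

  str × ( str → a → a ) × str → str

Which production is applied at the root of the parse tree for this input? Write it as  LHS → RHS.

T → P '→' T

[T [P [P [P [A str]] × [A ( [T [P [A str]] → [T [P [A a]] → [T [P [A a]]]]] )]] × [A str]] → [T [P [A str]]]]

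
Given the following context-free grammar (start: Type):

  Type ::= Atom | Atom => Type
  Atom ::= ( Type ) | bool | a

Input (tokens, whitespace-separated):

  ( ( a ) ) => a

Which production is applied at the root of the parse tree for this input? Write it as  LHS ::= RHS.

Type ::= Atom => Type

[Type [Atom ( [Type [Atom ( [Type [Atom a]] )]] )] => [Type [Atom a]]]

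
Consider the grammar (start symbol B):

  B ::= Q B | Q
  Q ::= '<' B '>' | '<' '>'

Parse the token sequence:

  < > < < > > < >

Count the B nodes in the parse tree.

[B [Q < >] [B [Q < [B [Q < >]] >] [B [Q < >]]]]

4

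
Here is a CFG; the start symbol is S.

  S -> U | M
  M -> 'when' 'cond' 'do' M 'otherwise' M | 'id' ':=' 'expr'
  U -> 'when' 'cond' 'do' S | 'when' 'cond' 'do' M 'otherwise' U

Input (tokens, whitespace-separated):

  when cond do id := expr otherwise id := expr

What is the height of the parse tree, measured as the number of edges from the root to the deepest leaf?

[S [M when cond do [M id := expr] otherwise [M id := expr]]]

3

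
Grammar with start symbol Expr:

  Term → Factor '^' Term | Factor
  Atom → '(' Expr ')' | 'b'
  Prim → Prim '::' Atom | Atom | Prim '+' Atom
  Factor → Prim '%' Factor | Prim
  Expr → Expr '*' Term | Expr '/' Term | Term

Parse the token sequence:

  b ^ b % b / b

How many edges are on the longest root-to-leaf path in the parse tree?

8

[Expr [Expr [Term [Factor [Prim [Atom b]]] ^ [Term [Factor [Prim [Atom b]] % [Factor [Prim [Atom b]]]]]]] / [Term [Factor [Prim [Atom b]]]]]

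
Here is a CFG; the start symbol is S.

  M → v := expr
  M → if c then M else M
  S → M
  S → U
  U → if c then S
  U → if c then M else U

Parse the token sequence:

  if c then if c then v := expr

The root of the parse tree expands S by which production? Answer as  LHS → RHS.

S → U

[S [U if c then [S [U if c then [S [M v := expr]]]]]]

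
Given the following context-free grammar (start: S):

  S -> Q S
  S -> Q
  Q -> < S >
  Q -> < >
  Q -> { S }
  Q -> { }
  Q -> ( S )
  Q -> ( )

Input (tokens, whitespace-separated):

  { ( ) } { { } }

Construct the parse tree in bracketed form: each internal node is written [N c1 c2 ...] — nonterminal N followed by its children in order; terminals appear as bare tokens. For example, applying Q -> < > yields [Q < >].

[S [Q { [S [Q ( )]] }] [S [Q { [S [Q { }]] }]]]

S
Q S
{ S } S
{ Q } S
{ ( ) } S
{ ( ) } Q
{ ( ) } { S }
{ ( ) } { Q }
{ ( ) } { { } }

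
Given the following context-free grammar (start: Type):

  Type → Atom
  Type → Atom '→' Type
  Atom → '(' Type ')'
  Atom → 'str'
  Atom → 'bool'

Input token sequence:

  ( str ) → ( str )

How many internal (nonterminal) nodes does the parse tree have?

8

[Type [Atom ( [Type [Atom str]] )] → [Type [Atom ( [Type [Atom str]] )]]]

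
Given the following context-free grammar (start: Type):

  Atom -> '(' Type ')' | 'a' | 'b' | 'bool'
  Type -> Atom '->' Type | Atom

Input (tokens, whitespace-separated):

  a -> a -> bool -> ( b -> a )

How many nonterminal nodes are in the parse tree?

[Type [Atom a] -> [Type [Atom a] -> [Type [Atom bool] -> [Type [Atom ( [Type [Atom b] -> [Type [Atom a]]] )]]]]]

12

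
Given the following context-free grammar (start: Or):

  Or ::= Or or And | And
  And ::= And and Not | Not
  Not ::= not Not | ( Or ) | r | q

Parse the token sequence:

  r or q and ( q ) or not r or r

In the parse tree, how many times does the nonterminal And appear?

[Or [Or [Or [Or [And [Not r]]] or [And [And [Not q]] and [Not ( [Or [And [Not q]]] )]]] or [And [Not not [Not r]]]] or [And [Not r]]]

6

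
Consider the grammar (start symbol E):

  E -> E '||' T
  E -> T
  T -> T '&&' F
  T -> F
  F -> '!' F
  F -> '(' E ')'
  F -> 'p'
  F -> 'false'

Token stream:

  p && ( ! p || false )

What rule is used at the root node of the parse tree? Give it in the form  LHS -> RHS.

[E [T [T [F p]] && [F ( [E [E [T [F ! [F p]]]] || [T [F false]]] )]]]

E -> T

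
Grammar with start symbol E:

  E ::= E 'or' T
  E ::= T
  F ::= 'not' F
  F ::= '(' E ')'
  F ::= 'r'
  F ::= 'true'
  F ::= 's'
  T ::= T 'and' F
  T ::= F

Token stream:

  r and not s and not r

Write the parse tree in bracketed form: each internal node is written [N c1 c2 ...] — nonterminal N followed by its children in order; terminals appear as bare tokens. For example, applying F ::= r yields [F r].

[E [T [T [T [F r]] and [F not [F s]]] and [F not [F r]]]]

E
T
T and F
T and F and F
F and F and F
r and F and F
r and not F and F
r and not s and F
r and not s and not F
r and not s and not r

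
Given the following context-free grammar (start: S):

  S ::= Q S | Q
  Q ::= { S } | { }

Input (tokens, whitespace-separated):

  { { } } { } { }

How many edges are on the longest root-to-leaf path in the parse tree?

4

[S [Q { [S [Q { }]] }] [S [Q { }] [S [Q { }]]]]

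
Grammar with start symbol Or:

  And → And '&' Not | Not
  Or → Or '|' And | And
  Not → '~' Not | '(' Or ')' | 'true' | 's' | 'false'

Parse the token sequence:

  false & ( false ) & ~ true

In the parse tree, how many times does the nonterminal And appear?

[Or [And [And [And [Not false]] & [Not ( [Or [And [Not false]]] )]] & [Not ~ [Not true]]]]

4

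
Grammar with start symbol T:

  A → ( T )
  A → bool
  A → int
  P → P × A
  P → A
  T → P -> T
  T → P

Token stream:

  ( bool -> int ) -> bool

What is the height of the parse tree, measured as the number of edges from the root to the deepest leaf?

[T [P [A ( [T [P [A bool]] -> [T [P [A int]]]] )]] -> [T [P [A bool]]]]

7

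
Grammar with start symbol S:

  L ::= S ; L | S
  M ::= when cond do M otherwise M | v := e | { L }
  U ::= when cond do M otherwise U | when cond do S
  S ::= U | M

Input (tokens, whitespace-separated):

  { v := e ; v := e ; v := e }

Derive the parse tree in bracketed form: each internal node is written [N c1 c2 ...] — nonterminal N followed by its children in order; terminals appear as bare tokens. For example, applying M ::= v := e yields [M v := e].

[S [M { [L [S [M v := e]] ; [L [S [M v := e]] ; [L [S [M v := e]]]]] }]]

S
M
{ L }
{ S ; L }
{ M ; L }
{ v := e ; L }
{ v := e ; S ; L }
{ v := e ; M ; L }
{ v := e ; v := e ; L }
{ v := e ; v := e ; S }
{ v := e ; v := e ; M }
{ v := e ; v := e ; v := e }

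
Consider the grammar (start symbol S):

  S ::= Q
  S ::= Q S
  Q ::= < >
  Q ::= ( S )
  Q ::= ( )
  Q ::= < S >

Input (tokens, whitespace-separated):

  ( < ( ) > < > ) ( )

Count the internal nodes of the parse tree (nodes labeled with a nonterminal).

10

[S [Q ( [S [Q < [S [Q ( )]] >] [S [Q < >]]] )] [S [Q ( )]]]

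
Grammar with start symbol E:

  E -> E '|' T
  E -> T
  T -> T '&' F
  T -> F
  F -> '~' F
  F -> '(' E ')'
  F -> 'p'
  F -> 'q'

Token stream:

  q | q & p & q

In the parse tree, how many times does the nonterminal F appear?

[E [E [T [F q]]] | [T [T [T [F q]] & [F p]] & [F q]]]

4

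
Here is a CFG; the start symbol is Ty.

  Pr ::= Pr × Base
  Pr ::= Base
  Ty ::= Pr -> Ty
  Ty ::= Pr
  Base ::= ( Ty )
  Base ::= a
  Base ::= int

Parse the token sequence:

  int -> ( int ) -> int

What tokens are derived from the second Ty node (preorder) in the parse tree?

[Ty [Pr [Base int]] -> [Ty [Pr [Base ( [Ty [Pr [Base int]]] )]] -> [Ty [Pr [Base int]]]]]

( int ) -> int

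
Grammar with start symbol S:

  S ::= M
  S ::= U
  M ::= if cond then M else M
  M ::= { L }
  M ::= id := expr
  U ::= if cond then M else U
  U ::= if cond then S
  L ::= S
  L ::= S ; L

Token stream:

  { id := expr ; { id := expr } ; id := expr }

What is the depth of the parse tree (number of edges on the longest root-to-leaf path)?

[S [M { [L [S [M id := expr]] ; [L [S [M { [L [S [M id := expr]]] }]] ; [L [S [M id := expr]]]]] }]]

9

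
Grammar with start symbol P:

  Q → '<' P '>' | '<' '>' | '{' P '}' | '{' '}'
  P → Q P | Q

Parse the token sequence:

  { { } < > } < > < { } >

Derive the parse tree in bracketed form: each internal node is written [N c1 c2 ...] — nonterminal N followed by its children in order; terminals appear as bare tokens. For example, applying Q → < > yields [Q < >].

[P [Q { [P [Q { }] [P [Q < >]]] }] [P [Q < >] [P [Q < [P [Q { }]] >]]]]

P
Q P
{ P } P
{ Q P } P
{ { } P } P
{ { } Q } P
{ { } < > } P
{ { } < > } Q P
{ { } < > } < > P
{ { } < > } < > Q
{ { } < > } < > < P >
{ { } < > } < > < Q >
{ { } < > } < > < { } >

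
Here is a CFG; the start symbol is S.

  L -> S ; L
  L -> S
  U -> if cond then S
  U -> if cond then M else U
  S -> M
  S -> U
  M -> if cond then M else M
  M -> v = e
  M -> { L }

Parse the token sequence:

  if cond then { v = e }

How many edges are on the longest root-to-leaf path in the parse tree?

[S [U if cond then [S [M { [L [S [M v = e]]] }]]]]

7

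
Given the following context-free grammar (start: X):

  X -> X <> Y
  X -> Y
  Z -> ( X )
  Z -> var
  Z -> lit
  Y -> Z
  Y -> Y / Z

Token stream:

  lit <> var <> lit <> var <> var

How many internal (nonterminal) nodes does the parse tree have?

15

[X [X [X [X [X [Y [Z lit]]] <> [Y [Z var]]] <> [Y [Z lit]]] <> [Y [Z var]]] <> [Y [Z var]]]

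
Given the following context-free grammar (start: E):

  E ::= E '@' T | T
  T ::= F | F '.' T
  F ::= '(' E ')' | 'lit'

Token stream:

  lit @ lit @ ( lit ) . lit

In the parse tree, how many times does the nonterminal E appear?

[E [E [E [T [F lit]]] @ [T [F lit]]] @ [T [F ( [E [T [F lit]]] )] . [T [F lit]]]]

4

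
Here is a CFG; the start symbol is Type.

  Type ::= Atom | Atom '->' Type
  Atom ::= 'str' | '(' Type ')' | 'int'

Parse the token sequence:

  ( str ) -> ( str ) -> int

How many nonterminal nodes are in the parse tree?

[Type [Atom ( [Type [Atom str]] )] -> [Type [Atom ( [Type [Atom str]] )] -> [Type [Atom int]]]]

10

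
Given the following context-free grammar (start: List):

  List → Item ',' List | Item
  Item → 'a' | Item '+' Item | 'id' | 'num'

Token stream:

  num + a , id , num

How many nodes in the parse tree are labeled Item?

5

[List [Item [Item num] + [Item a]] , [List [Item id] , [List [Item num]]]]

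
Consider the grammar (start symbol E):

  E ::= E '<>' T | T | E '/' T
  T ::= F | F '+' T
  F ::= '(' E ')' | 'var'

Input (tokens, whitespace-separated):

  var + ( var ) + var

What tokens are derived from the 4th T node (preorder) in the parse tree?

[E [T [F var] + [T [F ( [E [T [F var]]] )] + [T [F var]]]]]

var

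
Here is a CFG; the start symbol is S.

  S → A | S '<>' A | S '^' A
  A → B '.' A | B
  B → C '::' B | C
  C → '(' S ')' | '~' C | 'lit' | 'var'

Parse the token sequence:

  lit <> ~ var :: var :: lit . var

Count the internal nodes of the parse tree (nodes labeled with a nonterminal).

16

[S [S [A [B [C lit]]]] <> [A [B [C ~ [C var]] :: [B [C var] :: [B [C lit]]]] . [A [B [C var]]]]]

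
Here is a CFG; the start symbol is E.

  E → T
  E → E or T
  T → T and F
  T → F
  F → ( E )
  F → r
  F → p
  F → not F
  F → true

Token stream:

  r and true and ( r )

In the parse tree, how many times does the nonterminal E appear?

2

[E [T [T [T [F r]] and [F true]] and [F ( [E [T [F r]]] )]]]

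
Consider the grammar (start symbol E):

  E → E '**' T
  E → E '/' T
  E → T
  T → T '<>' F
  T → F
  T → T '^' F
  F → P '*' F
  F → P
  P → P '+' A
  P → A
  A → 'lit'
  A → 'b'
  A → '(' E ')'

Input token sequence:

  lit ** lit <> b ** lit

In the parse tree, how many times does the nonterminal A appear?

[E [E [E [T [F [P [A lit]]]]] ** [T [T [F [P [A lit]]]] <> [F [P [A b]]]]] ** [T [F [P [A lit]]]]]

4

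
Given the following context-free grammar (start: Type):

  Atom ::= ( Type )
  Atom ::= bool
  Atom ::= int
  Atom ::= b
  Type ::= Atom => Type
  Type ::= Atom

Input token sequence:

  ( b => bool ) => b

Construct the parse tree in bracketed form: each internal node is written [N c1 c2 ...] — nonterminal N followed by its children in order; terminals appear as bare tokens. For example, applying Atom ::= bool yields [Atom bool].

[Type [Atom ( [Type [Atom b] => [Type [Atom bool]]] )] => [Type [Atom b]]]

Type
Atom => Type
( Type ) => Type
( Atom => Type ) => Type
( b => Type ) => Type
( b => Atom ) => Type
( b => bool ) => Type
( b => bool ) => Atom
( b => bool ) => b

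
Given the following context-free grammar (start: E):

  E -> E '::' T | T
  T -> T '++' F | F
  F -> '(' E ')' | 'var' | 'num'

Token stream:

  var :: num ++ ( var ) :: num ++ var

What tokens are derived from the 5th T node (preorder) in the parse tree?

num ++ var

[E [E [E [T [F var]]] :: [T [T [F num]] ++ [F ( [E [T [F var]]] )]]] :: [T [T [F num]] ++ [F var]]]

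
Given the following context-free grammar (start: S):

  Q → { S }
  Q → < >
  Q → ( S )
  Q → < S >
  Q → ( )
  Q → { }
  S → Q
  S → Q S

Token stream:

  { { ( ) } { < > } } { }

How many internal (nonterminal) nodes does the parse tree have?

[S [Q { [S [Q { [S [Q ( )]] }] [S [Q { [S [Q < >]] }]]] }] [S [Q { }]]]

12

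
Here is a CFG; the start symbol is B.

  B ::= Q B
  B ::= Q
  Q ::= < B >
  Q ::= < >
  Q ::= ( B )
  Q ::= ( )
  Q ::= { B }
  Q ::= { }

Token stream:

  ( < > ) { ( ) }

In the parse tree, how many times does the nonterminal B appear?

4

[B [Q ( [B [Q < >]] )] [B [Q { [B [Q ( )]] }]]]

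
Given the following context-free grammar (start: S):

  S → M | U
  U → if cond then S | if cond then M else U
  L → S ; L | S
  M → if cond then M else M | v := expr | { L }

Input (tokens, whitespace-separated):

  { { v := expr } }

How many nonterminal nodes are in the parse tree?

[S [M { [L [S [M { [L [S [M v := expr]]] }]]] }]]

8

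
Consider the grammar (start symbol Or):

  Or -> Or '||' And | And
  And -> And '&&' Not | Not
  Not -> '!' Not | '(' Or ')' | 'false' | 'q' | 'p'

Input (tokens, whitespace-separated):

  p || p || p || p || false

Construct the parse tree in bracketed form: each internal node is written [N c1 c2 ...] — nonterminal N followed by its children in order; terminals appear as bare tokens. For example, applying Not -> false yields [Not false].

[Or [Or [Or [Or [Or [And [Not p]]] || [And [Not p]]] || [And [Not p]]] || [And [Not p]]] || [And [Not false]]]

Or
Or || And
Or || And || And
Or || And || And || And
Or || And || And || And || And
And || And || And || And || And
Not || And || And || And || And
p || And || And || And || And
p || Not || And || And || And
p || p || And || And || And
p || p || Not || And || And
p || p || p || And || And
p || p || p || Not || And
p || p || p || p || And
p || p || p || p || Not
p || p || p || p || false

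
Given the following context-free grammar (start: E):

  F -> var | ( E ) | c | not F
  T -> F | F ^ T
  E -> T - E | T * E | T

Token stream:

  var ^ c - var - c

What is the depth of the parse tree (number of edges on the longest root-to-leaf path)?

5

[E [T [F var] ^ [T [F c]]] - [E [T [F var]] - [E [T [F c]]]]]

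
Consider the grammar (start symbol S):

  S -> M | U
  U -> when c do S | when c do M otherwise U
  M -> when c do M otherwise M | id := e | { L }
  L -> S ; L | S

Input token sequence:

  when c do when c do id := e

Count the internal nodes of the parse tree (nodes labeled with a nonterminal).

6

[S [U when c do [S [U when c do [S [M id := e]]]]]]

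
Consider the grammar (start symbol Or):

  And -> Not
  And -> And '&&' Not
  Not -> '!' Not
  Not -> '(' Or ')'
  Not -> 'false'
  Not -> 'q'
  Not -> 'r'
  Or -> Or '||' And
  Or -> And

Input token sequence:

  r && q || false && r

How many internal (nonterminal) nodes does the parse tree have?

[Or [Or [And [And [Not r]] && [Not q]]] || [And [And [Not false]] && [Not r]]]

10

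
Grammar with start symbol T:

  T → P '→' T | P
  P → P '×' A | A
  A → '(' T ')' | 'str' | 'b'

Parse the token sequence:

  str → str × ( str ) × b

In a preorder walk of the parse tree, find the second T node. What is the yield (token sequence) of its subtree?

str × ( str ) × b

[T [P [A str]] → [T [P [P [P [A str]] × [A ( [T [P [A str]]] )]] × [A b]]]]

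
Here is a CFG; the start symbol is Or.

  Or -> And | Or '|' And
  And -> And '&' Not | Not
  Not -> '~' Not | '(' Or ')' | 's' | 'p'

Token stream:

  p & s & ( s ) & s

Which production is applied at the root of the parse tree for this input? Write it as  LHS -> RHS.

[Or [And [And [And [And [Not p]] & [Not s]] & [Not ( [Or [And [Not s]]] )]] & [Not s]]]

Or -> And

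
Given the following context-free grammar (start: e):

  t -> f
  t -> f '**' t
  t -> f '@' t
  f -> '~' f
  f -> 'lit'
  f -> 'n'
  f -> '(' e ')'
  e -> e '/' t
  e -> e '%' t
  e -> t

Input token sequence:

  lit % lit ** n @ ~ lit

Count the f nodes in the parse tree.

5

[e [e [t [f lit]]] % [t [f lit] ** [t [f n] @ [t [f ~ [f lit]]]]]]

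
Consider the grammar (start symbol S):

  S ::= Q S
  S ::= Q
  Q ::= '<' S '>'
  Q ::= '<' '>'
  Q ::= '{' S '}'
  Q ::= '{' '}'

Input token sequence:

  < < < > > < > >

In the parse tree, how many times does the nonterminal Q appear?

4

[S [Q < [S [Q < [S [Q < >]] >] [S [Q < >]]] >]]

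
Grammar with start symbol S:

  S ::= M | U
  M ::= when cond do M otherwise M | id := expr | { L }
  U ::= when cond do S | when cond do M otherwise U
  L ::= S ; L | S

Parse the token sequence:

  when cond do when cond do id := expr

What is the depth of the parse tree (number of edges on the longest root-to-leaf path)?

[S [U when cond do [S [U when cond do [S [M id := expr]]]]]]

6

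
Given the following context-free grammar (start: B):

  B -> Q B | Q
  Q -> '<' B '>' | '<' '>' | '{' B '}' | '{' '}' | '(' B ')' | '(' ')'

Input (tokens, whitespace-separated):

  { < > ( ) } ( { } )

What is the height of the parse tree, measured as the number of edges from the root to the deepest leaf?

5

[B [Q { [B [Q < >] [B [Q ( )]]] }] [B [Q ( [B [Q { }]] )]]]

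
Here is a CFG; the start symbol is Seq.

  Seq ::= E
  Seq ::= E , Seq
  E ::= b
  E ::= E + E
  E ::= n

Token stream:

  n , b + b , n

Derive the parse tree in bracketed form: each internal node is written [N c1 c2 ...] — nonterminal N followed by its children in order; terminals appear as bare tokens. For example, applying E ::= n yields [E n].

[Seq [E n] , [Seq [E [E b] + [E b]] , [Seq [E n]]]]

Seq
E , Seq
n , Seq
n , E , Seq
n , E + E , Seq
n , b + E , Seq
n , b + b , Seq
n , b + b , E
n , b + b , n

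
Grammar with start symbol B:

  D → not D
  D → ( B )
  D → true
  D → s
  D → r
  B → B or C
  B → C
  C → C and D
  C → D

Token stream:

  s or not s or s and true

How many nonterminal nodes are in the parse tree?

[B [B [B [C [D s]]] or [C [D not [D s]]]] or [C [C [D s]] and [D true]]]

12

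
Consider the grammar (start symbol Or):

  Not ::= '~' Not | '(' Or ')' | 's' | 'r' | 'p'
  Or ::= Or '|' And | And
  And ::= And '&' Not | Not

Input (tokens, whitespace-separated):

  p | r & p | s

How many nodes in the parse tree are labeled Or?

3

[Or [Or [Or [And [Not p]]] | [And [And [Not r]] & [Not p]]] | [And [Not s]]]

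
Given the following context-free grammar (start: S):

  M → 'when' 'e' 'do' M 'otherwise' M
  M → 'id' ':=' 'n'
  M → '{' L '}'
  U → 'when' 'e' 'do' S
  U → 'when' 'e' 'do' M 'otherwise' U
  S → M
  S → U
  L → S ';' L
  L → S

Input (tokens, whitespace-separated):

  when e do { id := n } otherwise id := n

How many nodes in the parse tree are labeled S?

[S [M when e do [M { [L [S [M id := n]]] }] otherwise [M id := n]]]

2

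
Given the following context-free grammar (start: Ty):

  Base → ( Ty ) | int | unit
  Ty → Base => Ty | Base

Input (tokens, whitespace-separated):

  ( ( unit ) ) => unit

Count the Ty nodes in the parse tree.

4

[Ty [Base ( [Ty [Base ( [Ty [Base unit]] )]] )] => [Ty [Base unit]]]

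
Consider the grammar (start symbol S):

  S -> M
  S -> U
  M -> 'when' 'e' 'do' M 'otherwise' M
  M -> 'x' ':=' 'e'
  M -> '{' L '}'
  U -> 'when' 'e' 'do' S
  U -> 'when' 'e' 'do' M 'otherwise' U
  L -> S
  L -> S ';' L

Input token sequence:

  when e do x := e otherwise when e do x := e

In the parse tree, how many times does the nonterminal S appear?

[S [U when e do [M x := e] otherwise [U when e do [S [M x := e]]]]]

2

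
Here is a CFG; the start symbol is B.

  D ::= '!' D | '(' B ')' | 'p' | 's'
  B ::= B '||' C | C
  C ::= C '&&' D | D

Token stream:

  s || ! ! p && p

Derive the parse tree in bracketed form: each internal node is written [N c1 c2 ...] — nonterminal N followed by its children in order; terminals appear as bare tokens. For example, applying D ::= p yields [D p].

[B [B [C [D s]]] || [C [C [D ! [D ! [D p]]]] && [D p]]]

B
B || C
C || C
D || C
s || C
s || C && D
s || D && D
s || ! D && D
s || ! ! D && D
s || ! ! p && D
s || ! ! p && p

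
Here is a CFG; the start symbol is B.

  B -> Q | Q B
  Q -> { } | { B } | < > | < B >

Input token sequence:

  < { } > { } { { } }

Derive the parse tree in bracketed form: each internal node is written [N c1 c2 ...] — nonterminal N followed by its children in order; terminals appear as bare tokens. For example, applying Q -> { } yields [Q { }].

[B [Q < [B [Q { }]] >] [B [Q { }] [B [Q { [B [Q { }]] }]]]]

B
Q B
< B > B
< Q > B
< { } > B
< { } > Q B
< { } > { } B
< { } > { } Q
< { } > { } { B }
< { } > { } { Q }
< { } > { } { { } }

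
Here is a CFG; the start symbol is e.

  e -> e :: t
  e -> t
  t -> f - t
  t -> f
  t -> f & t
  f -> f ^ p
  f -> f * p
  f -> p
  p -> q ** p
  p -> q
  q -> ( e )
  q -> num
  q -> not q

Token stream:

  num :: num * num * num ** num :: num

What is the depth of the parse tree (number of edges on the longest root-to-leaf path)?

[e [e [e [t [f [p [q num]]]]] :: [t [f [f [f [p [q num]]] * [p [q num]]] * [p [q num] ** [p [q num]]]]]] :: [t [f [p [q num]]]]]

8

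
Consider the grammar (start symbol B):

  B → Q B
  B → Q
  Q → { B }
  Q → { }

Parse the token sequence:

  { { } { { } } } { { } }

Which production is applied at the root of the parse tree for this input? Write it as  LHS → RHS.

B → Q B

[B [Q { [B [Q { }] [B [Q { [B [Q { }]] }]]] }] [B [Q { [B [Q { }]] }]]]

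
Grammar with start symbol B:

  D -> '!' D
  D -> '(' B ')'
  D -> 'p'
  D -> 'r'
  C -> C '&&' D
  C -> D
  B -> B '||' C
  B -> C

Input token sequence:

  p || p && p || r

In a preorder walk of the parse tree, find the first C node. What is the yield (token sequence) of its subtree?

p

[B [B [B [C [D p]]] || [C [C [D p]] && [D p]]] || [C [D r]]]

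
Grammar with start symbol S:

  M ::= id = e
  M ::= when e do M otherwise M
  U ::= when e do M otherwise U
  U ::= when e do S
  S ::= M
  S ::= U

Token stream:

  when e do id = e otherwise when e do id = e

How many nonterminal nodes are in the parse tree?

[S [U when e do [M id = e] otherwise [U when e do [S [M id = e]]]]]

6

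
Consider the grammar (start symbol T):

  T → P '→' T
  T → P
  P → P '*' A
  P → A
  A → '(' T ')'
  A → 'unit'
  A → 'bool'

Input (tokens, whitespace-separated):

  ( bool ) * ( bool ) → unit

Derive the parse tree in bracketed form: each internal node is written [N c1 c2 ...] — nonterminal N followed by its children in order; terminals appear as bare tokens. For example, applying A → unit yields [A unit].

T
P → T
P * A → T
A * A → T
( T ) * A → T
( P ) * A → T
( A ) * A → T
( bool ) * A → T
( bool ) * ( T ) → T
( bool ) * ( P ) → T
( bool ) * ( A ) → T
( bool ) * ( bool ) → T
( bool ) * ( bool ) → P
( bool ) * ( bool ) → A
( bool ) * ( bool ) → unit

[T [P [P [A ( [T [P [A bool]]] )]] * [A ( [T [P [A bool]]] )]] → [T [P [A unit]]]]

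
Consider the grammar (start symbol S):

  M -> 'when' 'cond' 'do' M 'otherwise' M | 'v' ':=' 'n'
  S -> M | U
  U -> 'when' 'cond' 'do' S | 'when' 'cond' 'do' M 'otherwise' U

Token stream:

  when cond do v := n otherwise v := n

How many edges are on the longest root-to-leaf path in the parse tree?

3

[S [M when cond do [M v := n] otherwise [M v := n]]]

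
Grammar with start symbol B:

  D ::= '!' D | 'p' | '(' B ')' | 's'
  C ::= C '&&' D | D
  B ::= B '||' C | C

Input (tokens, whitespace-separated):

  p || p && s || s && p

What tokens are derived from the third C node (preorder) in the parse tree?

p

[B [B [B [C [D p]]] || [C [C [D p]] && [D s]]] || [C [C [D s]] && [D p]]]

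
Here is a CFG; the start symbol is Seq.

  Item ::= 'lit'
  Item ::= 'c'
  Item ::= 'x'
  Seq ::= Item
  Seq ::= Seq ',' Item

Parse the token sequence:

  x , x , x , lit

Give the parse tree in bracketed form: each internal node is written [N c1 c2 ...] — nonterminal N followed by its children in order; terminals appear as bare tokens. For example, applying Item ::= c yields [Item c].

Seq
Seq , Item
Seq , Item , Item
Seq , Item , Item , Item
Item , Item , Item , Item
x , Item , Item , Item
x , x , Item , Item
x , x , x , Item
x , x , x , lit

[Seq [Seq [Seq [Seq [Item x]] , [Item x]] , [Item x]] , [Item lit]]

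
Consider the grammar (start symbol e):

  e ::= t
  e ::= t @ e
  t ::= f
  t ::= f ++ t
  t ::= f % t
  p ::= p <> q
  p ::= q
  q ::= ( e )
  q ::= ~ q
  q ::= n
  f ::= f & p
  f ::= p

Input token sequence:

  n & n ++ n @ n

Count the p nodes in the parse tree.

4

[e [t [f [f [p [q n]]] & [p [q n]]] ++ [t [f [p [q n]]]]] @ [e [t [f [p [q n]]]]]]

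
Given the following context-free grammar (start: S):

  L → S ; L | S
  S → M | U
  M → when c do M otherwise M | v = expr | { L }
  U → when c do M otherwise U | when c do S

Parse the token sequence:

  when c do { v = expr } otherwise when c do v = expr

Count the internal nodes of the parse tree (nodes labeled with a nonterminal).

[S [U when c do [M { [L [S [M v = expr]]] }] otherwise [U when c do [S [M v = expr]]]]]

9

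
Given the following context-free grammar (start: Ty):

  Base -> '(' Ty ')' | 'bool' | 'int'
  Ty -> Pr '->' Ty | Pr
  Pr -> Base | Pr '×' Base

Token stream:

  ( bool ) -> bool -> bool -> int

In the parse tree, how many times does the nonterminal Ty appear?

[Ty [Pr [Base ( [Ty [Pr [Base bool]]] )]] -> [Ty [Pr [Base bool]] -> [Ty [Pr [Base bool]] -> [Ty [Pr [Base int]]]]]]

5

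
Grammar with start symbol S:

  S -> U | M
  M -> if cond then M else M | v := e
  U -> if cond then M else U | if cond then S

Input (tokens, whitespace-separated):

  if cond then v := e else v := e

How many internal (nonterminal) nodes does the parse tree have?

4

[S [M if cond then [M v := e] else [M v := e]]]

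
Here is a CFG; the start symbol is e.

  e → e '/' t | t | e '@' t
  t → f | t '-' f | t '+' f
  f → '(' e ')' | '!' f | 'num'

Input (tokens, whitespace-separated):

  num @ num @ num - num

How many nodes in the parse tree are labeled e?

[e [e [e [t [f num]]] @ [t [f num]]] @ [t [t [f num]] - [f num]]]

3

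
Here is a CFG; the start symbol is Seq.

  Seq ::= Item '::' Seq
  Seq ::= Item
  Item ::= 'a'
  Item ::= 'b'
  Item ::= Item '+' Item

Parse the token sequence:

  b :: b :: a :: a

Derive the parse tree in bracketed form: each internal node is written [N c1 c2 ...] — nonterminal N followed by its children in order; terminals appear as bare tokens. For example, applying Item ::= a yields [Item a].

[Seq [Item b] :: [Seq [Item b] :: [Seq [Item a] :: [Seq [Item a]]]]]

Seq
Item :: Seq
b :: Seq
b :: Item :: Seq
b :: b :: Seq
b :: b :: Item :: Seq
b :: b :: a :: Seq
b :: b :: a :: Item
b :: b :: a :: a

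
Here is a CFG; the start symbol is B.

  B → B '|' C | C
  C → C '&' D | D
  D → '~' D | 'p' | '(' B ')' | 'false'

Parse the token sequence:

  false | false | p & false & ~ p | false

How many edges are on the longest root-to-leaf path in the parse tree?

6

[B [B [B [B [C [D false]]] | [C [D false]]] | [C [C [C [D p]] & [D false]] & [D ~ [D p]]]] | [C [D false]]]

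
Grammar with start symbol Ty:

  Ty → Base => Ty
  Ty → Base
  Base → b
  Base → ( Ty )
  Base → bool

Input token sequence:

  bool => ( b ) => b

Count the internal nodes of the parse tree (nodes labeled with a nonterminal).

8

[Ty [Base bool] => [Ty [Base ( [Ty [Base b]] )] => [Ty [Base b]]]]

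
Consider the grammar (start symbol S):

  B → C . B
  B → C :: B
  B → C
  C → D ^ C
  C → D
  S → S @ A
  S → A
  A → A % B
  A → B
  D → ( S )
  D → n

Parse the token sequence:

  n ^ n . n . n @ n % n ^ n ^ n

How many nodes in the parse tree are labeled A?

3

[S [S [A [B [C [D n] ^ [C [D n]]] . [B [C [D n]] . [B [C [D n]]]]]]] @ [A [A [B [C [D n]]]] % [B [C [D n] ^ [C [D n] ^ [C [D n]]]]]]]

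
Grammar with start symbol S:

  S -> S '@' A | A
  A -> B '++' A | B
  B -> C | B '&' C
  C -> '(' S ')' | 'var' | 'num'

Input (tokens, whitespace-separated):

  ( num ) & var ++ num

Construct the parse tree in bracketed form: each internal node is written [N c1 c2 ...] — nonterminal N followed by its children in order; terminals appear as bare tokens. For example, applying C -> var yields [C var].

S
A
B ++ A
B & C ++ A
C & C ++ A
( S ) & C ++ A
( A ) & C ++ A
( B ) & C ++ A
( C ) & C ++ A
( num ) & C ++ A
( num ) & var ++ A
( num ) & var ++ B
( num ) & var ++ C
( num ) & var ++ num

[S [A [B [B [C ( [S [A [B [C num]]]] )]] & [C var]] ++ [A [B [C num]]]]]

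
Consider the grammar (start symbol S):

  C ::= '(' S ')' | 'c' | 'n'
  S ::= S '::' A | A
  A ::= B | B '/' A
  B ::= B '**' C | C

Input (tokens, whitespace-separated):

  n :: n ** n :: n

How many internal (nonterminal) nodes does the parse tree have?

14

[S [S [S [A [B [C n]]]] :: [A [B [B [C n]] ** [C n]]]] :: [A [B [C n]]]]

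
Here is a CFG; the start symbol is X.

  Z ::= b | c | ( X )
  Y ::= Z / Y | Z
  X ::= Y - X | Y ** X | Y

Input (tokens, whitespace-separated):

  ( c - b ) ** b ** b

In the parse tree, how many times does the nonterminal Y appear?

[X [Y [Z ( [X [Y [Z c]] - [X [Y [Z b]]]] )]] ** [X [Y [Z b]] ** [X [Y [Z b]]]]]

5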